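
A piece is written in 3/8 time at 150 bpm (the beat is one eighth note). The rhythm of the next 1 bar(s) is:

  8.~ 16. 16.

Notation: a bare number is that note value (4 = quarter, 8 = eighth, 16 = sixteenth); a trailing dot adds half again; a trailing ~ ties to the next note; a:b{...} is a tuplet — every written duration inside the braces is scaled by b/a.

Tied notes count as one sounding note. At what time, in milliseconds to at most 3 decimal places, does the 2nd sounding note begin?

note 2 onset = 9/4b = 900.0ms

1. 0.0ms @ 0 + 900.0ms (9/4)
2. 900.0ms @ 9/4 + 300.0ms (3/4)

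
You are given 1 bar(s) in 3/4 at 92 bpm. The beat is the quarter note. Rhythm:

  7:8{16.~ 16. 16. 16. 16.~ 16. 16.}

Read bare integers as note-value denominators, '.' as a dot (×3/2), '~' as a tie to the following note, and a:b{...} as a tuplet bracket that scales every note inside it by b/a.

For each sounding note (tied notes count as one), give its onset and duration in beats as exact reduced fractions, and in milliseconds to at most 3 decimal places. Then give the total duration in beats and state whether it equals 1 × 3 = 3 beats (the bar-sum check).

1) 0.0ms=0b +559.006ms=6/7b
2) 559.006ms=6/7b +279.503ms=3/7b
3) 838.509ms=9/7b +279.503ms=3/7b
4) 1118.012ms=12/7b +559.006ms=6/7b
5) 1677.019ms=18/7b +279.503ms=3/7b
Σ=3b of 3 (92bpm 3/4) — PASS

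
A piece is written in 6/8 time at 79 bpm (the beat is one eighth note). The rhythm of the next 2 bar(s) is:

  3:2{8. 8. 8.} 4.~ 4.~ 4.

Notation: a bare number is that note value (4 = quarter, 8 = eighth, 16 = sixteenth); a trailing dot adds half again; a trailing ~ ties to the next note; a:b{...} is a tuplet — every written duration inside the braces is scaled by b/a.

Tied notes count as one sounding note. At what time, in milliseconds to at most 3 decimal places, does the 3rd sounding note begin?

note 3 onset = 2b = 1518.987ms

1. 0.0ms @ 0 + 759.494ms (1)
2. 759.494ms @ 1 + 759.494ms (1)
3. 1518.987ms @ 2 + 759.494ms (1)
4. 2278.481ms @ 3 + 6835.443ms (9)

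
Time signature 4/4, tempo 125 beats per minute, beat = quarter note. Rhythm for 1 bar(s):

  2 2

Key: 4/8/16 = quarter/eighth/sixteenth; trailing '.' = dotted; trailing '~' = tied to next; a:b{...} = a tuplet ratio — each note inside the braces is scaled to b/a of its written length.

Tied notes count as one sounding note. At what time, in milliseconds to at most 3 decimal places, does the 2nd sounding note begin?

1. 0.0ms @ 0 + 960.0ms (2)
2. 960.0ms @ 2 + 960.0ms (2)

note 2 onset = 2b = 960.0ms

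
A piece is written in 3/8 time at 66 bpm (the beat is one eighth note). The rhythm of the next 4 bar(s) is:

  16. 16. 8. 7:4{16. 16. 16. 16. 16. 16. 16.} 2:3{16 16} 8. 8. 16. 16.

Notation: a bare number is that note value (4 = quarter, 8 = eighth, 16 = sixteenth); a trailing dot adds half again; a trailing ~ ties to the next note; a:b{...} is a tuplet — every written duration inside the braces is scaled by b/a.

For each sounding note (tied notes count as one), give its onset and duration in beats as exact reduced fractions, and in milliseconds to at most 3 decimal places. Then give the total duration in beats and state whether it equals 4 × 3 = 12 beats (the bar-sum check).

1) 0.0ms=0b +681.818ms=3/4b
2) 681.818ms=3/4b +681.818ms=3/4b
3) 1363.636ms=3/2b +1363.636ms=3/2b
4) 2727.273ms=3b +389.61ms=3/7b
5) 3116.883ms=24/7b +389.61ms=3/7b
6) 3506.494ms=27/7b +389.61ms=3/7b
7) 3896.104ms=30/7b +389.61ms=3/7b
8) 4285.714ms=33/7b +389.61ms=3/7b
9) 4675.325ms=36/7b +389.61ms=3/7b
10) 5064.935ms=39/7b +389.61ms=3/7b
11) 5454.545ms=6b +681.818ms=3/4b
12) 6136.364ms=27/4b +681.818ms=3/4b
13) 6818.182ms=15/2b +1363.636ms=3/2b
14) 8181.818ms=9b +1363.636ms=3/2b
15) 9545.455ms=21/2b +681.818ms=3/4b
16) 10227.273ms=45/4b +681.818ms=3/4b
Σ=12b of 12 (66bpm 3/8) — PASS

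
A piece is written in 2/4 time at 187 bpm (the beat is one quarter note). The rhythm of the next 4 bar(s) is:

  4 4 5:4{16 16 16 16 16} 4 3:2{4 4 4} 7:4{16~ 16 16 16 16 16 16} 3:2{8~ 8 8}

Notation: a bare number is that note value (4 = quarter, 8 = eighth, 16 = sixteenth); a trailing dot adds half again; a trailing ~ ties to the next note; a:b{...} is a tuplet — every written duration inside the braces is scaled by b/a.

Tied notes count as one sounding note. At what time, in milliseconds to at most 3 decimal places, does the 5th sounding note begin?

note 5 onset = 12/5b = 770.053ms

1. 0.0ms @ 0 + 320.856ms (1)
2. 320.856ms @ 1 + 320.856ms (1)
3. 641.711ms @ 2 + 64.171ms (1/5)
4. 705.882ms @ 11/5 + 64.171ms (1/5)
5. 770.053ms @ 12/5 + 64.171ms (1/5)
6. 834.225ms @ 13/5 + 64.171ms (1/5)
7. 898.396ms @ 14/5 + 64.171ms (1/5)
8. 962.567ms @ 3 + 320.856ms (1)
9. 1283.422ms @ 4 + 213.904ms (2/3)
10. 1497.326ms @ 14/3 + 213.904ms (2/3)
11. 1711.23ms @ 16/3 + 213.904ms (2/3)
12. 1925.134ms @ 6 + 91.673ms (2/7)
13. 2016.807ms @ 44/7 + 45.837ms (1/7)
14. 2062.643ms @ 45/7 + 45.837ms (1/7)
15. 2108.48ms @ 46/7 + 45.837ms (1/7)
16. 2154.316ms @ 47/7 + 45.837ms (1/7)
17. 2200.153ms @ 48/7 + 45.837ms (1/7)
18. 2245.989ms @ 7 + 213.904ms (2/3)
19. 2459.893ms @ 23/3 + 106.952ms (1/3)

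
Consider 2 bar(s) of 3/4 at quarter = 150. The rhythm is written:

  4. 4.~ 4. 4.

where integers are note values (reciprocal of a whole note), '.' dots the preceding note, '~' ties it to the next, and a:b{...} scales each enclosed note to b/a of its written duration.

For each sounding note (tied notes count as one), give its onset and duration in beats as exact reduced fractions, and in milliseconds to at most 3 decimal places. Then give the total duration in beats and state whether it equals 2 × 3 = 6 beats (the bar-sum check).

1) 0.0ms=0b +600.0ms=3/2b
2) 600.0ms=3/2b +1200.0ms=3b
3) 1800.0ms=9/2b +600.0ms=3/2b
Σ=6b of 6 (150bpm 3/4) — PASS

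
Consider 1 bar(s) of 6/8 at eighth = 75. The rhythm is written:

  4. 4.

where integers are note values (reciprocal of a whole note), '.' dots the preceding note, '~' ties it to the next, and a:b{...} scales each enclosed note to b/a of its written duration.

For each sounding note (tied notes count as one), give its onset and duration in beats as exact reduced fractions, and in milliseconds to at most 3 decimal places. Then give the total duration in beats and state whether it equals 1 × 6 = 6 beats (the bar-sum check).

1) 0.0ms=0b +2400.0ms=3b
2) 2400.0ms=3b +2400.0ms=3b
Σ=6b of 6 (75bpm 6/8) — PASS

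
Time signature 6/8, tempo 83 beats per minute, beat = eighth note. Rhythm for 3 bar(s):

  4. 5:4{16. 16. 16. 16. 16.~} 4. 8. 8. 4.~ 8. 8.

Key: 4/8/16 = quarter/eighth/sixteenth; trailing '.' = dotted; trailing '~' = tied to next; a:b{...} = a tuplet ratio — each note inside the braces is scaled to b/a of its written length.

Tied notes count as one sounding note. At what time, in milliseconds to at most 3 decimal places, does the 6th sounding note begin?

note 6 onset = 27/5b = 3903.614ms

1. 0.0ms @ 0 + 2168.675ms (3)
2. 2168.675ms @ 3 + 433.735ms (3/5)
3. 2602.41ms @ 18/5 + 433.735ms (3/5)
4. 3036.145ms @ 21/5 + 433.735ms (3/5)
5. 3469.88ms @ 24/5 + 433.735ms (3/5)
6. 3903.614ms @ 27/5 + 2602.41ms (18/5)
7. 6506.024ms @ 9 + 1084.337ms (3/2)
8. 7590.361ms @ 21/2 + 1084.337ms (3/2)
9. 8674.699ms @ 12 + 3253.012ms (9/2)
10. 11927.711ms @ 33/2 + 1084.337ms (3/2)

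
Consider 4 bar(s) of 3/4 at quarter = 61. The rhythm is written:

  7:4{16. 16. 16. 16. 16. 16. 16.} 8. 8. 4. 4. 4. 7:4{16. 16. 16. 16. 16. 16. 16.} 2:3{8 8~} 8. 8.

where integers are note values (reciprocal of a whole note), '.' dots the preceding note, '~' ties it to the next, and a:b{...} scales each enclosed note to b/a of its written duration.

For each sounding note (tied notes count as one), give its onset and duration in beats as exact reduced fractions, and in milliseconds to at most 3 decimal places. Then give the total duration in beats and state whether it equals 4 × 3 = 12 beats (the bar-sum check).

1) 0.0ms=0b +210.773ms=3/14b
2) 210.773ms=3/14b +210.773ms=3/14b
3) 421.546ms=3/7b +210.773ms=3/14b
4) 632.319ms=9/14b +210.773ms=3/14b
5) 843.091ms=6/7b +210.773ms=3/14b
6) 1053.864ms=15/14b +210.773ms=3/14b
7) 1264.637ms=9/7b +210.773ms=3/14b
8) 1475.41ms=3/2b +737.705ms=3/4b
9) 2213.115ms=9/4b +737.705ms=3/4b
10) 2950.82ms=3b +1475.41ms=3/2b
11) 4426.23ms=9/2b +1475.41ms=3/2b
12) 5901.639ms=6b +1475.41ms=3/2b
13) 7377.049ms=15/2b +210.773ms=3/14b
14) 7587.822ms=54/7b +210.773ms=3/14b
15) 7798.595ms=111/14b +210.773ms=3/14b
16) 8009.368ms=57/7b +210.773ms=3/14b
17) 8220.141ms=117/14b +210.773ms=3/14b
18) 8430.913ms=60/7b +210.773ms=3/14b
19) 8641.686ms=123/14b +210.773ms=3/14b
20) 8852.459ms=9b +737.705ms=3/4b
21) 9590.164ms=39/4b +1475.41ms=3/2b
22) 11065.574ms=45/4b +737.705ms=3/4b
Σ=12b of 12 (61bpm 3/4) — PASS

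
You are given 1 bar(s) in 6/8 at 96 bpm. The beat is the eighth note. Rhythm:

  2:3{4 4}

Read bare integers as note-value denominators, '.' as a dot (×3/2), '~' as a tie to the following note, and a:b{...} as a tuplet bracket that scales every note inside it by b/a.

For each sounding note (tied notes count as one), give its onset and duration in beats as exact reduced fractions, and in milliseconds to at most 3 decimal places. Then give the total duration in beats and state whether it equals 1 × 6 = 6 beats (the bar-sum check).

1) 0.0ms=0b +1875.0ms=3b
2) 1875.0ms=3b +1875.0ms=3b
Σ=6b of 6 (96bpm 6/8) — PASS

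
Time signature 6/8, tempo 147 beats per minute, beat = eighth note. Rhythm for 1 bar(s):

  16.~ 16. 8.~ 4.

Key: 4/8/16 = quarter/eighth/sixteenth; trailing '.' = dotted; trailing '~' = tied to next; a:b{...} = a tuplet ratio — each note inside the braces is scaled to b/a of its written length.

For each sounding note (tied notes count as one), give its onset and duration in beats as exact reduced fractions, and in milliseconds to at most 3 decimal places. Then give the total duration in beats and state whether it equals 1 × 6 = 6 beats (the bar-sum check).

1) 0.0ms=0b +612.245ms=3/2b
2) 612.245ms=3/2b +1836.735ms=9/2b
Σ=6b of 6 (147bpm 6/8) — PASS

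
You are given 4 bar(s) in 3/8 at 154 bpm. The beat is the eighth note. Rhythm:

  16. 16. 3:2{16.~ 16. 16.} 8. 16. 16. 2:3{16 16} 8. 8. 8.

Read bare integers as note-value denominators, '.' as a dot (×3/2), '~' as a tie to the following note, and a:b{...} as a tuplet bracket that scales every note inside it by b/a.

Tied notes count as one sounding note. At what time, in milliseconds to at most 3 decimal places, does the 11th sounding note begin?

note 11 onset = 9b = 3506.494ms

1. 0.0ms @ 0 + 292.208ms (3/4)
2. 292.208ms @ 3/4 + 292.208ms (3/4)
3. 584.416ms @ 3/2 + 389.61ms (1)
4. 974.026ms @ 5/2 + 194.805ms (1/2)
5. 1168.831ms @ 3 + 584.416ms (3/2)
6. 1753.247ms @ 9/2 + 292.208ms (3/4)
7. 2045.455ms @ 21/4 + 292.208ms (3/4)
8. 2337.662ms @ 6 + 292.208ms (3/4)
9. 2629.87ms @ 27/4 + 292.208ms (3/4)
10. 2922.078ms @ 15/2 + 584.416ms (3/2)
11. 3506.494ms @ 9 + 584.416ms (3/2)
12. 4090.909ms @ 21/2 + 584.416ms (3/2)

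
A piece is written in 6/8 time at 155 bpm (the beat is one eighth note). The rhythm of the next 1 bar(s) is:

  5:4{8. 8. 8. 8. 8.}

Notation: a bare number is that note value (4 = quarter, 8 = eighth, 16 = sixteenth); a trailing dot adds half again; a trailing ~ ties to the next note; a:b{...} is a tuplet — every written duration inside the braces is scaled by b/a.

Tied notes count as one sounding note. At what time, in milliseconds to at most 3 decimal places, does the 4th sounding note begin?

1. 0.0ms @ 0 + 464.516ms (6/5)
2. 464.516ms @ 6/5 + 464.516ms (6/5)
3. 929.032ms @ 12/5 + 464.516ms (6/5)
4. 1393.548ms @ 18/5 + 464.516ms (6/5)
5. 1858.065ms @ 24/5 + 464.516ms (6/5)

note 4 onset = 18/5b = 1393.548ms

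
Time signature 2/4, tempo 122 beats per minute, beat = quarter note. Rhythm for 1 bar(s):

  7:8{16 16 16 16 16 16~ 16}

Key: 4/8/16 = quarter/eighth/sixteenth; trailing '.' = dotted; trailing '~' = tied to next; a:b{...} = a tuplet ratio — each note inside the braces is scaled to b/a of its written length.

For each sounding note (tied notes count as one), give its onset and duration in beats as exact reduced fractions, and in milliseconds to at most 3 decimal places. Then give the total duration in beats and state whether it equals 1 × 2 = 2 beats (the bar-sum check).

1) 0.0ms=0b +140.515ms=2/7b
2) 140.515ms=2/7b +140.515ms=2/7b
3) 281.03ms=4/7b +140.515ms=2/7b
4) 421.546ms=6/7b +140.515ms=2/7b
5) 562.061ms=8/7b +140.515ms=2/7b
6) 702.576ms=10/7b +281.03ms=4/7b
Σ=2b of 2 (122bpm 2/4) — PASS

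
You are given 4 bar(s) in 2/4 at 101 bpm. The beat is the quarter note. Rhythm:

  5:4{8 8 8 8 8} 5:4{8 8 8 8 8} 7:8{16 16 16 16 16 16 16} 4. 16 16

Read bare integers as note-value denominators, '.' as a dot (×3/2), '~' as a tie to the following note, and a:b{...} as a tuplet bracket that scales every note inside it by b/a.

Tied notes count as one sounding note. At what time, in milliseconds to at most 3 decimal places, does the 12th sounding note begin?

1. 0.0ms @ 0 + 237.624ms (2/5)
2. 237.624ms @ 2/5 + 237.624ms (2/5)
3. 475.248ms @ 4/5 + 237.624ms (2/5)
4. 712.871ms @ 6/5 + 237.624ms (2/5)
5. 950.495ms @ 8/5 + 237.624ms (2/5)
6. 1188.119ms @ 2 + 237.624ms (2/5)
7. 1425.743ms @ 12/5 + 237.624ms (2/5)
8. 1663.366ms @ 14/5 + 237.624ms (2/5)
9. 1900.99ms @ 16/5 + 237.624ms (2/5)
10. 2138.614ms @ 18/5 + 237.624ms (2/5)
11. 2376.238ms @ 4 + 169.731ms (2/7)
12. 2545.969ms @ 30/7 + 169.731ms (2/7)
13. 2715.7ms @ 32/7 + 169.731ms (2/7)
14. 2885.431ms @ 34/7 + 169.731ms (2/7)
15. 3055.163ms @ 36/7 + 169.731ms (2/7)
16. 3224.894ms @ 38/7 + 169.731ms (2/7)
17. 3394.625ms @ 40/7 + 169.731ms (2/7)
18. 3564.356ms @ 6 + 891.089ms (3/2)
19. 4455.446ms @ 15/2 + 148.515ms (1/4)
20. 4603.96ms @ 31/4 + 148.515ms (1/4)

note 12 onset = 30/7b = 2545.969ms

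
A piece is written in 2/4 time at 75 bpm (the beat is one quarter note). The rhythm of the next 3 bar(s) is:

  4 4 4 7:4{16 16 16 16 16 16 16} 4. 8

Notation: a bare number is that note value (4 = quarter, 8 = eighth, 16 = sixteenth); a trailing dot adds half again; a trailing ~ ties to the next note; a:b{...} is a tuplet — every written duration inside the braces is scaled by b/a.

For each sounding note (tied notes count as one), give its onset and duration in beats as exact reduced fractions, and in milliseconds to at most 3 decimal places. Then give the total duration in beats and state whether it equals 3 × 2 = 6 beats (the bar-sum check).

1) 0.0ms=0b +800.0ms=1b
2) 800.0ms=1b +800.0ms=1b
3) 1600.0ms=2b +800.0ms=1b
4) 2400.0ms=3b +114.286ms=1/7b
5) 2514.286ms=22/7b +114.286ms=1/7b
6) 2628.571ms=23/7b +114.286ms=1/7b
7) 2742.857ms=24/7b +114.286ms=1/7b
8) 2857.143ms=25/7b +114.286ms=1/7b
9) 2971.429ms=26/7b +114.286ms=1/7b
10) 3085.714ms=27/7b +114.286ms=1/7b
11) 3200.0ms=4b +1200.0ms=3/2b
12) 4400.0ms=11/2b +400.0ms=1/2b
Σ=6b of 6 (75bpm 2/4) — PASS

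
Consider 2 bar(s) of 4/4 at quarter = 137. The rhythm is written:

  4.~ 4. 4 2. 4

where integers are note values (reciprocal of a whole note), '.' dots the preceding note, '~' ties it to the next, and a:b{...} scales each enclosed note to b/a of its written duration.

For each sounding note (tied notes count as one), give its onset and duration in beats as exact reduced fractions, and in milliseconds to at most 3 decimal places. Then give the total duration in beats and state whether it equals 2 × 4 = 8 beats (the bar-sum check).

1) 0.0ms=0b +1313.869ms=3b
2) 1313.869ms=3b +437.956ms=1b
3) 1751.825ms=4b +1313.869ms=3b
4) 3065.693ms=7b +437.956ms=1b
Σ=8b of 8 (137bpm 4/4) — PASS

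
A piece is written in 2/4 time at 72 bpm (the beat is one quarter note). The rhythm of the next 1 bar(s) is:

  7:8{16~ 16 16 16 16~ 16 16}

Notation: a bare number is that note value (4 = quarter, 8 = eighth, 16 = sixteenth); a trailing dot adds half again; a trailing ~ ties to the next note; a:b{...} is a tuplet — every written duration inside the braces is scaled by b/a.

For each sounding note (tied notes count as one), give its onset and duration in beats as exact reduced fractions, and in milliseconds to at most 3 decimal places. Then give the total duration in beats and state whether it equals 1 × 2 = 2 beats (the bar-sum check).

1) 0.0ms=0b +476.19ms=4/7b
2) 476.19ms=4/7b +238.095ms=2/7b
3) 714.286ms=6/7b +238.095ms=2/7b
4) 952.381ms=8/7b +476.19ms=4/7b
5) 1428.571ms=12/7b +238.095ms=2/7b
Σ=2b of 2 (72bpm 2/4) — PASS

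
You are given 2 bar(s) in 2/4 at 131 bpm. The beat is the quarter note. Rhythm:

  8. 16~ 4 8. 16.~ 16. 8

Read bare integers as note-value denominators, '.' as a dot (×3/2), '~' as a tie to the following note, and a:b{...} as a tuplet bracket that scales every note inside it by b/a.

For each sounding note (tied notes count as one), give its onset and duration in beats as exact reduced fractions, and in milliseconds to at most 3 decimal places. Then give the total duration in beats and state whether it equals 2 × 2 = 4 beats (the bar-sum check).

1) 0.0ms=0b +343.511ms=3/4b
2) 343.511ms=3/4b +572.519ms=5/4b
3) 916.031ms=2b +343.511ms=3/4b
4) 1259.542ms=11/4b +343.511ms=3/4b
5) 1603.053ms=7/2b +229.008ms=1/2b
Σ=4b of 4 (131bpm 2/4) — PASS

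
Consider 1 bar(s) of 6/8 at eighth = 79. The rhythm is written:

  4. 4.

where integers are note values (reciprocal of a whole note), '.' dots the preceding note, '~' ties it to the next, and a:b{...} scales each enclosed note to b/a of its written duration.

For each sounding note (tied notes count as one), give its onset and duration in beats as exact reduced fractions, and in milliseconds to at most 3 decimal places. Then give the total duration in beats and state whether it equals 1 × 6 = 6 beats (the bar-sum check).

1) 0.0ms=0b +2278.481ms=3b
2) 2278.481ms=3b +2278.481ms=3b
Σ=6b of 6 (79bpm 6/8) — PASS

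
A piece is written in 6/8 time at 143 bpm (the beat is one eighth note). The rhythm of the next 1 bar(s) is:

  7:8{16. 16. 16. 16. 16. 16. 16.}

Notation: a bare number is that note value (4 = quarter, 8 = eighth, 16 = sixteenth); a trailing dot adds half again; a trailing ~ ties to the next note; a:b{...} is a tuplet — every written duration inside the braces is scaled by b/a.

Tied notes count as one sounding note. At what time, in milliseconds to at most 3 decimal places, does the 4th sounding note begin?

1. 0.0ms @ 0 + 359.64ms (6/7)
2. 359.64ms @ 6/7 + 359.64ms (6/7)
3. 719.281ms @ 12/7 + 359.64ms (6/7)
4. 1078.921ms @ 18/7 + 359.64ms (6/7)
5. 1438.561ms @ 24/7 + 359.64ms (6/7)
6. 1798.202ms @ 30/7 + 359.64ms (6/7)
7. 2157.842ms @ 36/7 + 359.64ms (6/7)

note 4 onset = 18/7b = 1078.921ms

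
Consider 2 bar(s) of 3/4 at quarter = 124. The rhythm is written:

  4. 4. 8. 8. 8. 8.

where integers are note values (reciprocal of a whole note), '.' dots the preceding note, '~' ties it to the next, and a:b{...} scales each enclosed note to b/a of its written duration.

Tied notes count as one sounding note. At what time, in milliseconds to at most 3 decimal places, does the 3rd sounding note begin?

1. 0.0ms @ 0 + 725.806ms (3/2)
2. 725.806ms @ 3/2 + 725.806ms (3/2)
3. 1451.613ms @ 3 + 362.903ms (3/4)
4. 1814.516ms @ 15/4 + 362.903ms (3/4)
5. 2177.419ms @ 9/2 + 362.903ms (3/4)
6. 2540.323ms @ 21/4 + 362.903ms (3/4)

note 3 onset = 3b = 1451.613ms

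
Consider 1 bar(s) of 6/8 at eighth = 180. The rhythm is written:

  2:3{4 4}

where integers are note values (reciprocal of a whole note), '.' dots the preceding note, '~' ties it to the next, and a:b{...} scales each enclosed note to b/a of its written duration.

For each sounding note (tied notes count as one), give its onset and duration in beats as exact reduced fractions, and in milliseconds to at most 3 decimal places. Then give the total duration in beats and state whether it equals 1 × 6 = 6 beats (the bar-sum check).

1) 0.0ms=0b +1000.0ms=3b
2) 1000.0ms=3b +1000.0ms=3b
Σ=6b of 6 (180bpm 6/8) — PASS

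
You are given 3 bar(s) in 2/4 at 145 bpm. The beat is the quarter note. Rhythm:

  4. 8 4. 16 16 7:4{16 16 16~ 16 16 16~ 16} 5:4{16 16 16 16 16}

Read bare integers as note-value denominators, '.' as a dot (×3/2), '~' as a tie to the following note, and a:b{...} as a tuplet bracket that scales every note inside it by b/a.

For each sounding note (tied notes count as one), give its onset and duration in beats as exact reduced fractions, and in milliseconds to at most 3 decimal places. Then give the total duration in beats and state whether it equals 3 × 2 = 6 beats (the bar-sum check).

1) 0.0ms=0b +620.69ms=3/2b
2) 620.69ms=3/2b +206.897ms=1/2b
3) 827.586ms=2b +620.69ms=3/2b
4) 1448.276ms=7/2b +103.448ms=1/4b
5) 1551.724ms=15/4b +103.448ms=1/4b
6) 1655.172ms=4b +59.113ms=1/7b
7) 1714.286ms=29/7b +59.113ms=1/7b
8) 1773.399ms=30/7b +118.227ms=2/7b
9) 1891.626ms=32/7b +59.113ms=1/7b
10) 1950.739ms=33/7b +118.227ms=2/7b
11) 2068.966ms=5b +82.759ms=1/5b
12) 2151.724ms=26/5b +82.759ms=1/5b
13) 2234.483ms=27/5b +82.759ms=1/5b
14) 2317.241ms=28/5b +82.759ms=1/5b
15) 2400.0ms=29/5b +82.759ms=1/5b
Σ=6b of 6 (145bpm 2/4) — PASS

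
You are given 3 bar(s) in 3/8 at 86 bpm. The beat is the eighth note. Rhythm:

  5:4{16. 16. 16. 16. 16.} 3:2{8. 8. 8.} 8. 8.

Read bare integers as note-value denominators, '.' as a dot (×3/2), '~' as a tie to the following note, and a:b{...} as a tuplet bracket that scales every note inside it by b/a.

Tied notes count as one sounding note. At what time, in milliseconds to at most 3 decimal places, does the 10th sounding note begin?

1. 0.0ms @ 0 + 418.605ms (3/5)
2. 418.605ms @ 3/5 + 418.605ms (3/5)
3. 837.209ms @ 6/5 + 418.605ms (3/5)
4. 1255.814ms @ 9/5 + 418.605ms (3/5)
5. 1674.419ms @ 12/5 + 418.605ms (3/5)
6. 2093.023ms @ 3 + 697.674ms (1)
7. 2790.698ms @ 4 + 697.674ms (1)
8. 3488.372ms @ 5 + 697.674ms (1)
9. 4186.047ms @ 6 + 1046.512ms (3/2)
10. 5232.558ms @ 15/2 + 1046.512ms (3/2)

note 10 onset = 15/2b = 5232.558ms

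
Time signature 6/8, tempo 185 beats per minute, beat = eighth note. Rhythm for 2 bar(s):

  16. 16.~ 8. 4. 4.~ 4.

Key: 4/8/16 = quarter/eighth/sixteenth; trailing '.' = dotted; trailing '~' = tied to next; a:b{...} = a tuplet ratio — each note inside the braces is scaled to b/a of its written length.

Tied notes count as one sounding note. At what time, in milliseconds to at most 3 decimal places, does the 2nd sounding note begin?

1. 0.0ms @ 0 + 243.243ms (3/4)
2. 243.243ms @ 3/4 + 729.73ms (9/4)
3. 972.973ms @ 3 + 972.973ms (3)
4. 1945.946ms @ 6 + 1945.946ms (6)

note 2 onset = 3/4b = 243.243ms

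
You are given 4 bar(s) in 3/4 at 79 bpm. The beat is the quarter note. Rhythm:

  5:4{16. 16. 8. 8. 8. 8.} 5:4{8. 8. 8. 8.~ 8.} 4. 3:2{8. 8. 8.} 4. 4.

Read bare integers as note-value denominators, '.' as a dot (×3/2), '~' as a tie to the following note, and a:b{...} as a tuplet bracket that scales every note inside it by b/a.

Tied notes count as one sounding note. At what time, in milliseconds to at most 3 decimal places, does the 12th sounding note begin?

note 12 onset = 15/2b = 5696.203ms

1. 0.0ms @ 0 + 227.848ms (3/10)
2. 227.848ms @ 3/10 + 227.848ms (3/10)
3. 455.696ms @ 3/5 + 455.696ms (3/5)
4. 911.392ms @ 6/5 + 455.696ms (3/5)
5. 1367.089ms @ 9/5 + 455.696ms (3/5)
6. 1822.785ms @ 12/5 + 455.696ms (3/5)
7. 2278.481ms @ 3 + 455.696ms (3/5)
8. 2734.177ms @ 18/5 + 455.696ms (3/5)
9. 3189.873ms @ 21/5 + 455.696ms (3/5)
10. 3645.57ms @ 24/5 + 911.392ms (6/5)
11. 4556.962ms @ 6 + 1139.241ms (3/2)
12. 5696.203ms @ 15/2 + 379.747ms (1/2)
13. 6075.949ms @ 8 + 379.747ms (1/2)
14. 6455.696ms @ 17/2 + 379.747ms (1/2)
15. 6835.443ms @ 9 + 1139.241ms (3/2)
16. 7974.684ms @ 21/2 + 1139.241ms (3/2)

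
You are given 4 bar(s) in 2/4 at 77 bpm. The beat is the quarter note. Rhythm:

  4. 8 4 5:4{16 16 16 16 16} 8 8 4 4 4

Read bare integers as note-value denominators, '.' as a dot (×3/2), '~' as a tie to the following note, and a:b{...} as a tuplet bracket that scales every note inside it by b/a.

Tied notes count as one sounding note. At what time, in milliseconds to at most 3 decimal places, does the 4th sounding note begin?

note 4 onset = 3b = 2337.662ms

1. 0.0ms @ 0 + 1168.831ms (3/2)
2. 1168.831ms @ 3/2 + 389.61ms (1/2)
3. 1558.442ms @ 2 + 779.221ms (1)
4. 2337.662ms @ 3 + 155.844ms (1/5)
5. 2493.506ms @ 16/5 + 155.844ms (1/5)
6. 2649.351ms @ 17/5 + 155.844ms (1/5)
7. 2805.195ms @ 18/5 + 155.844ms (1/5)
8. 2961.039ms @ 19/5 + 155.844ms (1/5)
9. 3116.883ms @ 4 + 389.61ms (1/2)
10. 3506.494ms @ 9/2 + 389.61ms (1/2)
11. 3896.104ms @ 5 + 779.221ms (1)
12. 4675.325ms @ 6 + 779.221ms (1)
13. 5454.545ms @ 7 + 779.221ms (1)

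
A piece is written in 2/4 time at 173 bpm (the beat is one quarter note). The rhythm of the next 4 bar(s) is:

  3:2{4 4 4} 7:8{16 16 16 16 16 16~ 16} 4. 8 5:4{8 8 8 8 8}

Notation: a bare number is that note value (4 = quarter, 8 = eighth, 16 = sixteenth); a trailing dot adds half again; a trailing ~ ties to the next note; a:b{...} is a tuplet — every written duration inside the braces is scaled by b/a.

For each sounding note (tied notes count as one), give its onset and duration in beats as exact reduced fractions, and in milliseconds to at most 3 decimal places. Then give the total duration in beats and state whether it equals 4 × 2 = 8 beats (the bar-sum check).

1) 0.0ms=0b +231.214ms=2/3b
2) 231.214ms=2/3b +231.214ms=2/3b
3) 462.428ms=4/3b +231.214ms=2/3b
4) 693.642ms=2b +99.092ms=2/7b
5) 792.733ms=16/7b +99.092ms=2/7b
6) 891.825ms=18/7b +99.092ms=2/7b
7) 990.917ms=20/7b +99.092ms=2/7b
8) 1090.008ms=22/7b +99.092ms=2/7b
9) 1189.1ms=24/7b +198.183ms=4/7b
10) 1387.283ms=4b +520.231ms=3/2b
11) 1907.514ms=11/2b +173.41ms=1/2b
12) 2080.925ms=6b +138.728ms=2/5b
13) 2219.653ms=32/5b +138.728ms=2/5b
14) 2358.382ms=34/5b +138.728ms=2/5b
15) 2497.11ms=36/5b +138.728ms=2/5b
16) 2635.838ms=38/5b +138.728ms=2/5b
Σ=8b of 8 (173bpm 2/4) — PASS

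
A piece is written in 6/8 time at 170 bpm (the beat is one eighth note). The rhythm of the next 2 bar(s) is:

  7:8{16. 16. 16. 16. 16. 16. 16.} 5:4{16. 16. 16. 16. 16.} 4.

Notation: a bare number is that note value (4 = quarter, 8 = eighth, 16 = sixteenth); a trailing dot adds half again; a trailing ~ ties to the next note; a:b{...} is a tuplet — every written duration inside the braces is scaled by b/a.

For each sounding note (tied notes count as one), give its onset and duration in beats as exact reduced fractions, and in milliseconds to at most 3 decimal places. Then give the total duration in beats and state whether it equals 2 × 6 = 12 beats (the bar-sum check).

1) 0.0ms=0b +302.521ms=6/7b
2) 302.521ms=6/7b +302.521ms=6/7b
3) 605.042ms=12/7b +302.521ms=6/7b
4) 907.563ms=18/7b +302.521ms=6/7b
5) 1210.084ms=24/7b +302.521ms=6/7b
6) 1512.605ms=30/7b +302.521ms=6/7b
7) 1815.126ms=36/7b +302.521ms=6/7b
8) 2117.647ms=6b +211.765ms=3/5b
9) 2329.412ms=33/5b +211.765ms=3/5b
10) 2541.176ms=36/5b +211.765ms=3/5b
11) 2752.941ms=39/5b +211.765ms=3/5b
12) 2964.706ms=42/5b +211.765ms=3/5b
13) 3176.471ms=9b +1058.824ms=3b
Σ=12b of 12 (170bpm 6/8) — PASS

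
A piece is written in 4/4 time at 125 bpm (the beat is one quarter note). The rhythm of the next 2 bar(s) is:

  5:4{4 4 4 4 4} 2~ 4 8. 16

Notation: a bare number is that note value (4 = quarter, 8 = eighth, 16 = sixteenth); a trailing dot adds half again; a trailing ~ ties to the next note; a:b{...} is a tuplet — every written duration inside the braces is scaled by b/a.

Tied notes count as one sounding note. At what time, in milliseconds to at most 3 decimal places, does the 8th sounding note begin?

note 8 onset = 31/4b = 3720.0ms

1. 0.0ms @ 0 + 384.0ms (4/5)
2. 384.0ms @ 4/5 + 384.0ms (4/5)
3. 768.0ms @ 8/5 + 384.0ms (4/5)
4. 1152.0ms @ 12/5 + 384.0ms (4/5)
5. 1536.0ms @ 16/5 + 384.0ms (4/5)
6. 1920.0ms @ 4 + 1440.0ms (3)
7. 3360.0ms @ 7 + 360.0ms (3/4)
8. 3720.0ms @ 31/4 + 120.0ms (1/4)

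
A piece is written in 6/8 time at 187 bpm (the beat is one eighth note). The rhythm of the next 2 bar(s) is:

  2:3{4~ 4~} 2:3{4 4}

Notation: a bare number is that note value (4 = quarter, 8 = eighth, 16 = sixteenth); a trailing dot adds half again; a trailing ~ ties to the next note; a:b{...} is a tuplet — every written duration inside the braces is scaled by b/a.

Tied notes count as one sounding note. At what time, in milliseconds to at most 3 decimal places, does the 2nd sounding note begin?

1. 0.0ms @ 0 + 2887.701ms (9)
2. 2887.701ms @ 9 + 962.567ms (3)

note 2 onset = 9b = 2887.701ms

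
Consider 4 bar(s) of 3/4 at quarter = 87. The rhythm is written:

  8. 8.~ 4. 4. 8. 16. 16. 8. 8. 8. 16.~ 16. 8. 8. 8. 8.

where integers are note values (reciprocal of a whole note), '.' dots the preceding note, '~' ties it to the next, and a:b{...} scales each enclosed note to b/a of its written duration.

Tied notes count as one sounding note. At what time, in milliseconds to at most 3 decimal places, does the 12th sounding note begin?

note 12 onset = 39/4b = 6724.138ms

1. 0.0ms @ 0 + 517.241ms (3/4)
2. 517.241ms @ 3/4 + 1551.724ms (9/4)
3. 2068.966ms @ 3 + 1034.483ms (3/2)
4. 3103.448ms @ 9/2 + 517.241ms (3/4)
5. 3620.69ms @ 21/4 + 258.621ms (3/8)
6. 3879.31ms @ 45/8 + 258.621ms (3/8)
7. 4137.931ms @ 6 + 517.241ms (3/4)
8. 4655.172ms @ 27/4 + 517.241ms (3/4)
9. 5172.414ms @ 15/2 + 517.241ms (3/4)
10. 5689.655ms @ 33/4 + 517.241ms (3/4)
11. 6206.897ms @ 9 + 517.241ms (3/4)
12. 6724.138ms @ 39/4 + 517.241ms (3/4)
13. 7241.379ms @ 21/2 + 517.241ms (3/4)
14. 7758.621ms @ 45/4 + 517.241ms (3/4)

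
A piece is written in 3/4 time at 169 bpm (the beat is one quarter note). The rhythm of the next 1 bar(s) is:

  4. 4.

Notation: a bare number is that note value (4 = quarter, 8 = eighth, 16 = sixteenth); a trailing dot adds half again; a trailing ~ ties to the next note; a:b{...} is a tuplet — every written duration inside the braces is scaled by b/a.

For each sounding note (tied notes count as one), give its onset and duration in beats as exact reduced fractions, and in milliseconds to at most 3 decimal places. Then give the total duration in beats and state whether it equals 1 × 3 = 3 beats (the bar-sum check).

1) 0.0ms=0b +532.544ms=3/2b
2) 532.544ms=3/2b +532.544ms=3/2b
Σ=3b of 3 (169bpm 3/4) — PASS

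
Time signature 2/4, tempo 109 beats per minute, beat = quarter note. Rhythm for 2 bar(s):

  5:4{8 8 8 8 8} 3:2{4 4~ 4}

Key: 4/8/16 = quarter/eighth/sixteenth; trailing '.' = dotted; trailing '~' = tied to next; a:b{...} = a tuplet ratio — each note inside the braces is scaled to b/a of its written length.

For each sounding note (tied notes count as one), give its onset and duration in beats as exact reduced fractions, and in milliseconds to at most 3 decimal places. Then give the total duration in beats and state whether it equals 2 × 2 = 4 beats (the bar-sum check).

1) 0.0ms=0b +220.183ms=2/5b
2) 220.183ms=2/5b +220.183ms=2/5b
3) 440.367ms=4/5b +220.183ms=2/5b
4) 660.55ms=6/5b +220.183ms=2/5b
5) 880.734ms=8/5b +220.183ms=2/5b
6) 1100.917ms=2b +366.972ms=2/3b
7) 1467.89ms=8/3b +733.945ms=4/3b
Σ=4b of 4 (109bpm 2/4) — PASS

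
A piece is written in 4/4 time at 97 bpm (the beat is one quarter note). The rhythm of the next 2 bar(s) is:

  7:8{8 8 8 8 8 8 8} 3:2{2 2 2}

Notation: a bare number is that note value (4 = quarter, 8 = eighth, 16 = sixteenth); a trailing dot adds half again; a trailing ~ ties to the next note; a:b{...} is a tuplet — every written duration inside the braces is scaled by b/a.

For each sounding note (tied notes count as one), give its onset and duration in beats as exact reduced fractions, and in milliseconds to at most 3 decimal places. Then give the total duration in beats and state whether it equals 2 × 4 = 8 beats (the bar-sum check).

1) 0.0ms=0b +353.461ms=4/7b
2) 353.461ms=4/7b +353.461ms=4/7b
3) 706.922ms=8/7b +353.461ms=4/7b
4) 1060.383ms=12/7b +353.461ms=4/7b
5) 1413.844ms=16/7b +353.461ms=4/7b
6) 1767.305ms=20/7b +353.461ms=4/7b
7) 2120.766ms=24/7b +353.461ms=4/7b
8) 2474.227ms=4b +824.742ms=4/3b
9) 3298.969ms=16/3b +824.742ms=4/3b
10) 4123.711ms=20/3b +824.742ms=4/3b
Σ=8b of 8 (97bpm 4/4) — PASS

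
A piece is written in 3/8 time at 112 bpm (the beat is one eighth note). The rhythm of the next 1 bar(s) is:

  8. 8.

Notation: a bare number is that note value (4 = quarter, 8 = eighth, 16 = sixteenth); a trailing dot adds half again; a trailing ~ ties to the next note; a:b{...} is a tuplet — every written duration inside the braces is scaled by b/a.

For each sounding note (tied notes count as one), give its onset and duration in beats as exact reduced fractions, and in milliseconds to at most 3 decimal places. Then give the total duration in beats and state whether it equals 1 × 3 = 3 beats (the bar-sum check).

1) 0.0ms=0b +803.571ms=3/2b
2) 803.571ms=3/2b +803.571ms=3/2b
Σ=3b of 3 (112bpm 3/8) — PASS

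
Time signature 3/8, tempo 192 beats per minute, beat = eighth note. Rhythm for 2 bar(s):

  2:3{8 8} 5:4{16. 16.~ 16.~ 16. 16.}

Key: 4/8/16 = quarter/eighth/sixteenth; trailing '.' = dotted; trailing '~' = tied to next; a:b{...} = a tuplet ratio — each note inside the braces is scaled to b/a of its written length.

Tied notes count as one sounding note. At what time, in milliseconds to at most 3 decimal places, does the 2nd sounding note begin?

1. 0.0ms @ 0 + 468.75ms (3/2)
2. 468.75ms @ 3/2 + 468.75ms (3/2)
3. 937.5ms @ 3 + 187.5ms (3/5)
4. 1125.0ms @ 18/5 + 562.5ms (9/5)
5. 1687.5ms @ 27/5 + 187.5ms (3/5)

note 2 onset = 3/2b = 468.75ms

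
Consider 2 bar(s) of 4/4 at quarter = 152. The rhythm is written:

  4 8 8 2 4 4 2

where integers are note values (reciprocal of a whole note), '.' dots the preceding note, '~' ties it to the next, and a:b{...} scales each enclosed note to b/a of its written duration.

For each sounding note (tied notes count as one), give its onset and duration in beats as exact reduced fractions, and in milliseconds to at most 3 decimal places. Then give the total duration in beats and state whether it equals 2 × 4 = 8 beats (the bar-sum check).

1) 0.0ms=0b +394.737ms=1b
2) 394.737ms=1b +197.368ms=1/2b
3) 592.105ms=3/2b +197.368ms=1/2b
4) 789.474ms=2b +789.474ms=2b
5) 1578.947ms=4b +394.737ms=1b
6) 1973.684ms=5b +394.737ms=1b
7) 2368.421ms=6b +789.474ms=2b
Σ=8b of 8 (152bpm 4/4) — PASS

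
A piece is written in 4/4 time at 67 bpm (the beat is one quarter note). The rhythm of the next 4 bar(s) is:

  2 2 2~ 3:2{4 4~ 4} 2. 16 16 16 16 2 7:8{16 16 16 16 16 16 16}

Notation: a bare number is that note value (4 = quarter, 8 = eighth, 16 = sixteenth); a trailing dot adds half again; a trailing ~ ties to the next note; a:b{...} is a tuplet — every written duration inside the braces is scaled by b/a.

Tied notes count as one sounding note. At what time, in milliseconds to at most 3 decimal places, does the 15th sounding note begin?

1. 0.0ms @ 0 + 1791.045ms (2)
2. 1791.045ms @ 2 + 1791.045ms (2)
3. 3582.09ms @ 4 + 2388.06ms (8/3)
4. 5970.149ms @ 20/3 + 1194.03ms (4/3)
5. 7164.179ms @ 8 + 2686.567ms (3)
6. 9850.746ms @ 11 + 223.881ms (1/4)
7. 10074.627ms @ 45/4 + 223.881ms (1/4)
8. 10298.507ms @ 23/2 + 223.881ms (1/4)
9. 10522.388ms @ 47/4 + 223.881ms (1/4)
10. 10746.269ms @ 12 + 1791.045ms (2)
11. 12537.313ms @ 14 + 255.864ms (2/7)
12. 12793.177ms @ 100/7 + 255.864ms (2/7)
13. 13049.041ms @ 102/7 + 255.864ms (2/7)
14. 13304.904ms @ 104/7 + 255.864ms (2/7)
15. 13560.768ms @ 106/7 + 255.864ms (2/7)
16. 13816.631ms @ 108/7 + 255.864ms (2/7)
17. 14072.495ms @ 110/7 + 255.864ms (2/7)

note 15 onset = 106/7b = 13560.768ms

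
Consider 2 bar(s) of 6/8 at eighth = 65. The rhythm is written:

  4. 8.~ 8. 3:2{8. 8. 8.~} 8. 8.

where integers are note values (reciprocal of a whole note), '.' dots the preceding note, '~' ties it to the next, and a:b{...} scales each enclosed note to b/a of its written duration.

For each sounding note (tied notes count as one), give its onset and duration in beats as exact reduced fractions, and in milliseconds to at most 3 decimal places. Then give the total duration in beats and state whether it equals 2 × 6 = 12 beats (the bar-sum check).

1) 0.0ms=0b +2769.231ms=3b
2) 2769.231ms=3b +2769.231ms=3b
3) 5538.462ms=6b +923.077ms=1b
4) 6461.538ms=7b +923.077ms=1b
5) 7384.615ms=8b +2307.692ms=5/2b
6) 9692.308ms=21/2b +1384.615ms=3/2b
Σ=12b of 12 (65bpm 6/8) — PASS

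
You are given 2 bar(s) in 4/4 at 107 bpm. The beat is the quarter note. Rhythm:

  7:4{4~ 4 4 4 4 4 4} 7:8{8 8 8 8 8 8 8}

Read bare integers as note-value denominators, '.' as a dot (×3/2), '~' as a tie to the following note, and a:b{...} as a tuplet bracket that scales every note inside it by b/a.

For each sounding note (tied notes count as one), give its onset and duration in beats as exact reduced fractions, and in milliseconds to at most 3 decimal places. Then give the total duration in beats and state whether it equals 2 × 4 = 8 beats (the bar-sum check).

1) 0.0ms=0b +640.854ms=8/7b
2) 640.854ms=8/7b +320.427ms=4/7b
3) 961.282ms=12/7b +320.427ms=4/7b
4) 1281.709ms=16/7b +320.427ms=4/7b
5) 1602.136ms=20/7b +320.427ms=4/7b
6) 1922.563ms=24/7b +320.427ms=4/7b
7) 2242.991ms=4b +320.427ms=4/7b
8) 2563.418ms=32/7b +320.427ms=4/7b
9) 2883.845ms=36/7b +320.427ms=4/7b
10) 3204.272ms=40/7b +320.427ms=4/7b
11) 3524.7ms=44/7b +320.427ms=4/7b
12) 3845.127ms=48/7b +320.427ms=4/7b
13) 4165.554ms=52/7b +320.427ms=4/7b
Σ=8b of 8 (107bpm 4/4) — PASS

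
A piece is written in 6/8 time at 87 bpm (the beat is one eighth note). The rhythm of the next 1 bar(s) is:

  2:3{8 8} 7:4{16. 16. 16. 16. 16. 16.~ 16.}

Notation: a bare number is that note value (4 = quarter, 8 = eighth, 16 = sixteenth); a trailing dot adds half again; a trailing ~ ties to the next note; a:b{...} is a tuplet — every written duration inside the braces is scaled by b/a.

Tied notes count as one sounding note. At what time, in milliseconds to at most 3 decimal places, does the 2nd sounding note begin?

note 2 onset = 3/2b = 1034.483ms

1. 0.0ms @ 0 + 1034.483ms (3/2)
2. 1034.483ms @ 3/2 + 1034.483ms (3/2)
3. 2068.966ms @ 3 + 295.567ms (3/7)
4. 2364.532ms @ 24/7 + 295.567ms (3/7)
5. 2660.099ms @ 27/7 + 295.567ms (3/7)
6. 2955.665ms @ 30/7 + 295.567ms (3/7)
7. 3251.232ms @ 33/7 + 295.567ms (3/7)
8. 3546.798ms @ 36/7 + 591.133ms (6/7)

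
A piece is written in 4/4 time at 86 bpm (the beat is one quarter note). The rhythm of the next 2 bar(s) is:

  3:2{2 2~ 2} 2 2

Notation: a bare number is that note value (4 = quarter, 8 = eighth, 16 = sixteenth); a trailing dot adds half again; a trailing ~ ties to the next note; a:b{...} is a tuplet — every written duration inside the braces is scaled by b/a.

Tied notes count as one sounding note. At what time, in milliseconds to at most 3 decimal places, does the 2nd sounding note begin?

note 2 onset = 4/3b = 930.233ms

1. 0.0ms @ 0 + 930.233ms (4/3)
2. 930.233ms @ 4/3 + 1860.465ms (8/3)
3. 2790.698ms @ 4 + 1395.349ms (2)
4. 4186.047ms @ 6 + 1395.349ms (2)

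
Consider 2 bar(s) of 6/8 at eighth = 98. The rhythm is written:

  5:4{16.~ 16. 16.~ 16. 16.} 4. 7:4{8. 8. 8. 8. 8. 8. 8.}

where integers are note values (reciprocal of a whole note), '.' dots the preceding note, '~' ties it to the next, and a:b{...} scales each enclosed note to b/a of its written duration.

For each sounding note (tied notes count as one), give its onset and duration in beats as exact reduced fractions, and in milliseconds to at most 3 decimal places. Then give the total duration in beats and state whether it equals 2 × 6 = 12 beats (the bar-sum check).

1) 0.0ms=0b +734.694ms=6/5b
2) 734.694ms=6/5b +734.694ms=6/5b
3) 1469.388ms=12/5b +367.347ms=3/5b
4) 1836.735ms=3b +1836.735ms=3b
5) 3673.469ms=6b +524.781ms=6/7b
6) 4198.251ms=48/7b +524.781ms=6/7b
7) 4723.032ms=54/7b +524.781ms=6/7b
8) 5247.813ms=60/7b +524.781ms=6/7b
9) 5772.595ms=66/7b +524.781ms=6/7b
10) 6297.376ms=72/7b +524.781ms=6/7b
11) 6822.157ms=78/7b +524.781ms=6/7b
Σ=12b of 12 (98bpm 6/8) — PASS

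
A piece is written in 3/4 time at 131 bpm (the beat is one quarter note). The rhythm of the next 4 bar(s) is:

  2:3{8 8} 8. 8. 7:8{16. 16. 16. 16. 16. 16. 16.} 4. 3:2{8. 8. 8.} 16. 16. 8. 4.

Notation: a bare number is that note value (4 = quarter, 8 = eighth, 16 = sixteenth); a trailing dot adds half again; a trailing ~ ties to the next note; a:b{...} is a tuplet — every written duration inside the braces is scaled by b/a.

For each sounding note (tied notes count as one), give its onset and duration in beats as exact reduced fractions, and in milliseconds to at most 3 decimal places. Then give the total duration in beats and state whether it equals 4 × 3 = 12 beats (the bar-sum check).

1) 0.0ms=0b +343.511ms=3/4b
2) 343.511ms=3/4b +343.511ms=3/4b
3) 687.023ms=3/2b +343.511ms=3/4b
4) 1030.534ms=9/4b +343.511ms=3/4b
5) 1374.046ms=3b +196.292ms=3/7b
6) 1570.338ms=24/7b +196.292ms=3/7b
7) 1766.63ms=27/7b +196.292ms=3/7b
8) 1962.923ms=30/7b +196.292ms=3/7b
9) 2159.215ms=33/7b +196.292ms=3/7b
10) 2355.507ms=36/7b +196.292ms=3/7b
11) 2551.799ms=39/7b +196.292ms=3/7b
12) 2748.092ms=6b +687.023ms=3/2b
13) 3435.115ms=15/2b +229.008ms=1/2b
14) 3664.122ms=8b +229.008ms=1/2b
15) 3893.13ms=17/2b +229.008ms=1/2b
16) 4122.137ms=9b +171.756ms=3/8b
17) 4293.893ms=75/8b +171.756ms=3/8b
18) 4465.649ms=39/4b +343.511ms=3/4b
19) 4809.16ms=21/2b +687.023ms=3/2b
Σ=12b of 12 (131bpm 3/4) — PASS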